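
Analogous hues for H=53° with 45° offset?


Base hue: 53°
Left analog: (53 - 45) mod 360 = 8°
Right analog: (53 + 45) mod 360 = 98°
Analogous hues = 8° and 98°


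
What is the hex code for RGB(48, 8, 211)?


R = 48 → 30 (hex)
G = 8 → 08 (hex)
B = 211 → D3 (hex)
Hex = #3008D3


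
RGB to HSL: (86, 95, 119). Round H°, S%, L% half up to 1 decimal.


Normalize: R'=86/255≈0.3373, G'=95/255≈0.3725, B'=119/255≈0.4667
Max=119/255, Min=86/255, Δ=Max-Min=33/255
L = (Max+Min)/2 = (119+86)/510 = 205/510 = 0.40196… → L = 40.2%
L ≤ 0.5 → S = Δ/(Max+Min) = 33/(119+86) = 33/205 = 0.16097… → S = 16.1%
(the 1/255 factors cancel in S and H, so raw channel differences can be used)
Max is B' → H = 60 × ((R-G)/Δ + 4) = 60 × ((86-95)/33 + 4)
  -9/33 + 4 = -0.2727… + 4 = 3.7272…
  H = 60 × 3.7272… = 223.636…° → H = 223.6°
= HSL(223.6°, 16.1%, 40.2%)


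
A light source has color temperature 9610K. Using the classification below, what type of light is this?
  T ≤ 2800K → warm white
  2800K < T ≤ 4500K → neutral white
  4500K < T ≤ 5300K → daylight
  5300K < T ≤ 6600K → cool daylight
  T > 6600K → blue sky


Temperature: 9610K
9610K > 6600K → blue sky
Classification: blue sky


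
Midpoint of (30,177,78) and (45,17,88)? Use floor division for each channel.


Midpoint: each channel = ⌊(C₁+C₂)/2⌋
R: ⌊(30+45)/2⌋ = 37
G: ⌊(177+17)/2⌋ = 97
B: ⌊(78+88)/2⌋ = 83
= RGB(37, 97, 83)


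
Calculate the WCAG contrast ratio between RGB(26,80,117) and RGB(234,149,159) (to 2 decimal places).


Linearize each sRGB channel c=v/255: c/12.92 if c ≤ 0.04045 else ((c+0.055)/1.055)^2.4
L = 0.2126×R_lin + 0.7152×G_lin + 0.0722×B_lin
Color 1 (26,80,117):
  R=26: 26/255≈0.1020 > 0.04045 → ((0.1020+0.055)/1.055)^2.4 ≈ 0.01033
  G=80: 80/255≈0.3137 > 0.04045 → ((0.3137+0.055)/1.055)^2.4 ≈ 0.08022
  B=117: 117/255≈0.4588 > 0.04045 → ((0.4588+0.055)/1.055)^2.4 ≈ 0.17789
  L1 = 0.2126×0.01033 + 0.7152×0.08022 + 0.0722×0.17789 ≈ 0.07241
Color 2 (234,149,159):
  R=234: 234/255≈0.9176 > 0.04045 → ((0.9176+0.055)/1.055)^2.4 ≈ 0.82279
  G=149: 149/255≈0.5843 > 0.04045 → ((0.5843+0.055)/1.055)^2.4 ≈ 0.30054
  B=159: 159/255≈0.6235 > 0.04045 → ((0.6235+0.055)/1.055)^2.4 ≈ 0.34670
  L2 = 0.2126×0.82279 + 0.7152×0.30054 + 0.0722×0.34670 ≈ 0.41491
Lighter = 0.41491, Darker = 0.07241
Ratio = (L_lighter + 0.05) / (L_darker + 0.05)
Ratio = (0.41491 + 0.05) / (0.07241 + 0.05) = 0.46491 / 0.12241 ≈ 3.7978
Ratio ≈ 3.80:1


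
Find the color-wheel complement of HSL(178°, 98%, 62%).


Complement = opposite side of color wheel = hue + 180°
H' = (178 + 180) mod 360 = 358°
S and L unchanged.
= HSL(358°, 98%, 62%)


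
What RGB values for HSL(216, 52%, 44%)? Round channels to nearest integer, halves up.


H=216°, S=0.52, L=0.44
C = (1-|2L-1|)×S = (1-|-0.12|)×0.52 = 0.4576
H' = H/60 = 216/60 ≈ 3.6000; X = C×(1-|H' mod 2 - 1|) = 0.18304
m = L - C/2 = 0.44 - 0.2288 = 0.2112
Sector ⌊H'⌋ = 3 → (R',G',B') = (0.0, 0.18304, 0.4576)
RGB = ((R'+m)×255, (G'+m)×255, (B'+m)×255) = (53.856, 100.5312, 170.544)
Round half up → RGB(54, 101, 171)


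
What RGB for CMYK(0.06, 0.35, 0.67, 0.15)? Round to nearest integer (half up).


R = 255 × (1-C) × (1-K) = 255 × 0.94 × 0.85 = 203.745 → 204
G = 255 × (1-M) × (1-K) = 255 × 0.65 × 0.85 = 140.8875 → 141
B = 255 × (1-Y) × (1-K) = 255 × 0.33 × 0.85 = 71.5275 → 72
= RGB(204, 141, 72)


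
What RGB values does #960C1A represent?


96 → 150 (R)
0C → 12 (G)
1A → 26 (B)
= RGB(150, 12, 26)


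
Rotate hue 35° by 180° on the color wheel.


New hue = (H + rotation) mod 360
New hue = (35 + 180) mod 360
= 215 mod 360
= 215°


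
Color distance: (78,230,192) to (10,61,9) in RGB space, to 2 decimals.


d = √[(R₁-R₂)² + (G₁-G₂)² + (B₁-B₂)²]
d = √[(78-10)² + (230-61)² + (192-9)²]
d = √[4624 + 28561 + 33489]
d = √66674
d ≈ 258.21


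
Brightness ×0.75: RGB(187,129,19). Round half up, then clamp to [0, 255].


Multiply each channel by 0.75, round half up, clamp to [0, 255]
R: 187×0.75 = 140.25 → round → 140
G: 129×0.75 = 96.75 → round → 97
B: 19×0.75 = 14.25 → round → 14
= RGB(140, 97, 14)


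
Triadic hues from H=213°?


Triadic: equally spaced at 120° intervals
H1 = 213°
H2 = (213 + 120) mod 360 = 333°
H3 = (213 + 240) mod 360 = 93°
Triadic = 213°, 333°, 93°


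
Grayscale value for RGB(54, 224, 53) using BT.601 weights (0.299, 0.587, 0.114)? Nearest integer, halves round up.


Gray = 0.299×R + 0.587×G + 0.114×B
Gray = 0.299×54 + 0.587×224 + 0.114×53
Gray = 16.146 + 131.488 + 6.042
Gray = 153.676 → round half up → 154
Gray = 154


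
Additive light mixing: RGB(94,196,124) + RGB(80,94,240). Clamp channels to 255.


Additive: each channel = min(255, C₁+C₂)
R: 94+80 = 174 → 174
G: 196+94 = 290 → 255
B: 124+240 = 364 → 255
= RGB(174, 255, 255)


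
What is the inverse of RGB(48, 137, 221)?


Invert: (255-R, 255-G, 255-B)
R: 255-48 = 207
G: 255-137 = 118
B: 255-221 = 34
= RGB(207, 118, 34)


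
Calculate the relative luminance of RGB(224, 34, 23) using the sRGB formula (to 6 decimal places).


Linearize each channel (sRGB transfer function): c = v/255; c_lin = c/12.92 if c ≤ 0.04045, else ((c+0.055)/1.055)^2.4
  R: 224/255 ≈ 0.878431 > 0.04045 → ((0.878431+0.055)/1.055)^2.4 ≈ 0.745404
  G: 34/255 ≈ 0.133333 > 0.04045 → ((0.133333+0.055)/1.055)^2.4 ≈ 0.015996
  B: 23/255 ≈ 0.090196 > 0.04045 → ((0.090196+0.055)/1.055)^2.4 ≈ 0.008568
R_lin = 0.745404, G_lin = 0.015996, B_lin = 0.008568
L = 0.2126×R + 0.7152×G + 0.0722×B
L = 0.2126×0.745404 + 0.7152×0.015996 + 0.0722×0.008568
L ≈ 0.170532


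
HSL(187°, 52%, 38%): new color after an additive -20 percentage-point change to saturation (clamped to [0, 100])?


Original S = 52%
Adjustment = -20 percentage points
New S = 52 + (-20) = 32
Clamp to [0, 100] → 32
= HSL(187°, 32%, 38%)


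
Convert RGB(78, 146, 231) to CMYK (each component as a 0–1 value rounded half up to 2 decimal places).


R'=78/255≈0.3059, G'=146/255≈0.5725, B'=231/255≈0.9059
K = 1 - max(R',G',B') = 1 - 231/255 = 24/255 = 0.09411… → 0.09
(1-R'-K)/(1-K) simplifies to (max-R)/max with max = 231:
C = (231-78)/231 = 153/231 = 0.66233… → 0.66
M = (231-146)/231 = 85/231 = 0.36796… → 0.37
Y = (231-231)/231 = 0/231 = 0 → 0.00
= CMYK(0.66, 0.37, 0.00, 0.09)


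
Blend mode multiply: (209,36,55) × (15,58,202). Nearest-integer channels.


Multiply: C = A×B/255, rounded to nearest integer
R: 209×15/255 = 3135/255 ≈ 12.294 → 12
G: 36×58/255 = 2088/255 ≈ 8.188 → 8
B: 55×202/255 = 11110/255 ≈ 43.569 → 44
= RGB(12, 8, 44)


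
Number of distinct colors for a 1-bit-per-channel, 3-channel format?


Total bits = 1 bits/channel × 3 channels = 3 bits
Distinct colors = 2^3
= 8 colors


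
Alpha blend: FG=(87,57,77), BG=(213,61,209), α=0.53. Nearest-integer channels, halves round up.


C = α×F + (1-α)×B, with 1-α = 0.47
R: 0.53×87 + 0.47×213 = 46.11 + 100.11 = 146.22 → 146
G: 0.53×57 + 0.47×61 = 30.21 + 28.67 = 58.88 → 59
B: 0.53×77 + 0.47×209 = 40.81 + 98.23 = 139.04 → 139
= RGB(146, 59, 139)


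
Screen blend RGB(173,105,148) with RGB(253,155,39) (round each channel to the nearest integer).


Screen: C = 255 - (255-A)×(255-B)/255, rounded to nearest integer
R: 255 - (255-173)×(255-253)/255 = 255 - 164/255 ≈ 255 - 0.643 = 254.357 → 254
G: 255 - (255-105)×(255-155)/255 = 255 - 15000/255 ≈ 255 - 58.824 = 196.176 → 196
B: 255 - (255-148)×(255-39)/255 = 255 - 23112/255 ≈ 255 - 90.635 = 164.365 → 164
= RGB(254, 196, 164)


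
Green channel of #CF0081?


Color: #CF0081
R = CF = 207
G = 00 = 0
B = 81 = 129
Green = 0


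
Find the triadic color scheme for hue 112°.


Triadic: equally spaced at 120° intervals
H1 = 112°
H2 = (112 + 120) mod 360 = 232°
H3 = (112 + 240) mod 360 = 352°
Triadic = 112°, 232°, 352°


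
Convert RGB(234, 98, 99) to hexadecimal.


R = 234 → EA (hex)
G = 98 → 62 (hex)
B = 99 → 63 (hex)
Hex = #EA6263


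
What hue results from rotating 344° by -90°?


New hue = (H + rotation) mod 360
New hue = (344 -90) mod 360
= 254 mod 360
= 254°


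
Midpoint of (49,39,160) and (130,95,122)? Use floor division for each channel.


Midpoint: each channel = ⌊(C₁+C₂)/2⌋
R: ⌊(49+130)/2⌋ = 89
G: ⌊(39+95)/2⌋ = 67
B: ⌊(160+122)/2⌋ = 141
= RGB(89, 67, 141)


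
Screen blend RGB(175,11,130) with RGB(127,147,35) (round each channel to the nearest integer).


Screen: C = 255 - (255-A)×(255-B)/255, rounded to nearest integer
R: 255 - (255-175)×(255-127)/255 = 255 - 10240/255 ≈ 255 - 40.157 = 214.843 → 215
G: 255 - (255-11)×(255-147)/255 = 255 - 26352/255 ≈ 255 - 103.341 = 151.659 → 152
B: 255 - (255-130)×(255-35)/255 = 255 - 27500/255 ≈ 255 - 107.843 = 147.157 → 147
= RGB(215, 152, 147)


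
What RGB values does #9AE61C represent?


9A → 154 (R)
E6 → 230 (G)
1C → 28 (B)
= RGB(154, 230, 28)


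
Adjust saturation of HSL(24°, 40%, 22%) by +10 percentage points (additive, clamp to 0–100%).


Original S = 40%
Adjustment = +10 percentage points
New S = 40 + (10) = 50
Clamp to [0, 100] → 50
= HSL(24°, 50%, 22%)


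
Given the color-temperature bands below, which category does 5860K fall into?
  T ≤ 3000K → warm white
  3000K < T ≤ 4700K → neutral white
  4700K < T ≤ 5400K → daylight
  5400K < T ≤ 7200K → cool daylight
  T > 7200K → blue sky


Temperature: 5860K
5400K < 5860K ≤ 7200K → cool daylight
Classification: cool daylight


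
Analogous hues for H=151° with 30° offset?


Base hue: 151°
Left analog: (151 - 30) mod 360 = 121°
Right analog: (151 + 30) mod 360 = 181°
Analogous hues = 121° and 181°


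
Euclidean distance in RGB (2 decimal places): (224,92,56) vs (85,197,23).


d = √[(R₁-R₂)² + (G₁-G₂)² + (B₁-B₂)²]
d = √[(224-85)² + (92-197)² + (56-23)²]
d = √[19321 + 11025 + 1089]
d = √31435
d ≈ 177.30


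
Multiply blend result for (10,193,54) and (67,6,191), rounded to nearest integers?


Multiply: C = A×B/255, rounded to nearest integer
R: 10×67/255 = 670/255 ≈ 2.627 → 3
G: 193×6/255 = 1158/255 ≈ 4.541 → 5
B: 54×191/255 = 10314/255 ≈ 40.447 → 40
= RGB(3, 5, 40)


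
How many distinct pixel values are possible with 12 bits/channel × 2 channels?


Total bits = 12 bits/channel × 2 channels = 24 bits
Distinct pixel values = 2^24
= 16,777,216 pixel values


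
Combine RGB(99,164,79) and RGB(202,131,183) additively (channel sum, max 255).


Additive: each channel = min(255, C₁+C₂)
R: 99+202 = 301 → 255
G: 164+131 = 295 → 255
B: 79+183 = 262 → 255
= RGB(255, 255, 255)


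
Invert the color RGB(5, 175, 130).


Invert: (255-R, 255-G, 255-B)
R: 255-5 = 250
G: 255-175 = 80
B: 255-130 = 125
= RGB(250, 80, 125)


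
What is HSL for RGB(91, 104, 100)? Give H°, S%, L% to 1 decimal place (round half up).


Normalize: R'=91/255≈0.3569, G'=104/255≈0.4078, B'=100/255≈0.3922
Max=104/255, Min=91/255, Δ=Max-Min=13/255
L = (Max+Min)/2 = (104+91)/510 = 195/510 = 0.38235… → L = 38.2%
L ≤ 0.5 → S = Δ/(Max+Min) = 13/(104+91) = 13/195 = 0.06666… → S = 6.7%
(the 1/255 factors cancel in S and H, so raw channel differences can be used)
Max is G' → H = 60 × ((B-R)/Δ + 2) = 60 × ((100-91)/13 + 2)
  9/13 + 2 = 0.6923… + 2 = 2.6923…
  H = 60 × 2.6923… = 161.538…° → H = 161.5°
= HSL(161.5°, 6.7%, 38.2%)


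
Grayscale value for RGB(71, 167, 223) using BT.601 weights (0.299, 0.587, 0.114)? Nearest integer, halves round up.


Gray = 0.299×R + 0.587×G + 0.114×B
Gray = 0.299×71 + 0.587×167 + 0.114×223
Gray = 21.229 + 98.029 + 25.422
Gray = 144.680 → round half up → 145
Gray = 145


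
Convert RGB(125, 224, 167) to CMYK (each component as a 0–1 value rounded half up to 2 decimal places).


R'=125/255≈0.4902, G'=224/255≈0.8784, B'=167/255≈0.6549
K = 1 - max(R',G',B') = 1 - 224/255 = 31/255 = 0.12156… → 0.12
(1-R'-K)/(1-K) simplifies to (max-R)/max with max = 224:
C = (224-125)/224 = 99/224 = 0.44196… → 0.44
M = (224-224)/224 = 0/224 = 0 → 0.00
Y = (224-167)/224 = 57/224 = 0.25446… → 0.25
= CMYK(0.44, 0.00, 0.25, 0.12)


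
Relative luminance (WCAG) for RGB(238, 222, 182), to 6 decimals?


Linearize each channel (sRGB transfer function): c = v/255; c_lin = c/12.92 if c ≤ 0.04045, else ((c+0.055)/1.055)^2.4
  R: 238/255 ≈ 0.933333 > 0.04045 → ((0.933333+0.055)/1.055)^2.4 ≈ 0.854993
  G: 222/255 ≈ 0.870588 > 0.04045 → ((0.870588+0.055)/1.055)^2.4 ≈ 0.730461
  B: 182/255 ≈ 0.713725 > 0.04045 → ((0.713725+0.055)/1.055)^2.4 ≈ 0.467784
R_lin = 0.854993, G_lin = 0.730461, B_lin = 0.467784
L = 0.2126×R + 0.7152×G + 0.0722×B
L = 0.2126×0.854993 + 0.7152×0.730461 + 0.0722×0.467784
L ≈ 0.737971


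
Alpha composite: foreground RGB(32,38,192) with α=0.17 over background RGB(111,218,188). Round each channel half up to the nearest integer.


C = α×F + (1-α)×B, with 1-α = 0.83
R: 0.17×32 + 0.83×111 = 5.44 + 92.13 = 97.57 → 98
G: 0.17×38 + 0.83×218 = 6.46 + 180.94 = 187.40 → 187
B: 0.17×192 + 0.83×188 = 32.64 + 156.04 = 188.68 → 189
= RGB(98, 187, 189)


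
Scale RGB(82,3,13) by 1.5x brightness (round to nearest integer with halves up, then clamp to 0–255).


Multiply each channel by 1.5, round half up, clamp to [0, 255]
R: 82×1.5 = 123
G: 3×1.5 = 4.5 → round → 5
B: 13×1.5 = 19.5 → round → 20
= RGB(123, 5, 20)


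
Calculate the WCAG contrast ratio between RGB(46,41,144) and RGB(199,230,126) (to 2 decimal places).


Linearize each sRGB channel c=v/255: c/12.92 if c ≤ 0.04045 else ((c+0.055)/1.055)^2.4
L = 0.2126×R_lin + 0.7152×G_lin + 0.0722×B_lin
Color 1 (46,41,144):
  R=46: 46/255≈0.1804 > 0.04045 → ((0.1804+0.055)/1.055)^2.4 ≈ 0.02732
  G=41: 41/255≈0.1608 > 0.04045 → ((0.1608+0.055)/1.055)^2.4 ≈ 0.02217
  B=144: 144/255≈0.5647 > 0.04045 → ((0.5647+0.055)/1.055)^2.4 ≈ 0.27889
  L1 = 0.2126×0.02732 + 0.7152×0.02217 + 0.0722×0.27889 ≈ 0.04180
Color 2 (199,230,126):
  R=199: 199/255≈0.7804 > 0.04045 → ((0.7804+0.055)/1.055)^2.4 ≈ 0.57112
  G=230: 230/255≈0.9020 > 0.04045 → ((0.9020+0.055)/1.055)^2.4 ≈ 0.79130
  B=126: 126/255≈0.4941 > 0.04045 → ((0.4941+0.055)/1.055)^2.4 ≈ 0.20864
  L2 = 0.2126×0.57112 + 0.7152×0.79130 + 0.0722×0.20864 ≈ 0.70242
Lighter = 0.70242, Darker = 0.04180
Ratio = (L_lighter + 0.05) / (L_darker + 0.05)
Ratio = (0.70242 + 0.05) / (0.04180 + 0.05) = 0.75242 / 0.09180 ≈ 8.1960
Ratio ≈ 8.20:1


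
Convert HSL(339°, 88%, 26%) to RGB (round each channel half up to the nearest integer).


H=339°, S=0.88, L=0.26
C = (1-|2L-1|)×S = (1-|-0.48|)×0.88 = 0.4576
H' = H/60 = 339/60 ≈ 5.6500; X = C×(1-|H' mod 2 - 1|) = 0.16016
m = L - C/2 = 0.26 - 0.2288 = 0.0312
Sector ⌊H'⌋ = 5 → (R',G',B') = (0.4576, 0.0, 0.16016)
RGB = ((R'+m)×255, (G'+m)×255, (B'+m)×255) = (124.644, 7.956, 48.7968)
Round half up → RGB(125, 8, 49)


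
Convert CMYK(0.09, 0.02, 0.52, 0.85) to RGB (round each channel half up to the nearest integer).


R = 255 × (1-C) × (1-K) = 255 × 0.91 × 0.15 = 34.8075 → 35
G = 255 × (1-M) × (1-K) = 255 × 0.98 × 0.15 = 37.485 → 37
B = 255 × (1-Y) × (1-K) = 255 × 0.48 × 0.15 = 18.36 → 18
= RGB(35, 37, 18)


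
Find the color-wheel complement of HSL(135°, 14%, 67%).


Complement = opposite side of color wheel = hue + 180°
H' = (135 + 180) mod 360 = 315°
S and L unchanged.
= HSL(315°, 14%, 67%)


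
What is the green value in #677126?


Color: #677126
R = 67 = 103
G = 71 = 113
B = 26 = 38
Green = 113


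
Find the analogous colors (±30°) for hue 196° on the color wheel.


Base hue: 196°
Left analog: (196 - 30) mod 360 = 166°
Right analog: (196 + 30) mod 360 = 226°
Analogous hues = 166° and 226°


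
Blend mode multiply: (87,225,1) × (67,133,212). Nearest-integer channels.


Multiply: C = A×B/255, rounded to nearest integer
R: 87×67/255 = 5829/255 ≈ 22.859 → 23
G: 225×133/255 = 29925/255 ≈ 117.353 → 117
B: 1×212/255 = 212/255 ≈ 0.831 → 1
= RGB(23, 117, 1)


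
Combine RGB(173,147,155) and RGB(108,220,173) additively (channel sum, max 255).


Additive: each channel = min(255, C₁+C₂)
R: 173+108 = 281 → 255
G: 147+220 = 367 → 255
B: 155+173 = 328 → 255
= RGB(255, 255, 255)


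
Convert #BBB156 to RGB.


BB → 187 (R)
B1 → 177 (G)
56 → 86 (B)
= RGB(187, 177, 86)


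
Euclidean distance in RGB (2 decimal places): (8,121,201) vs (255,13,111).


d = √[(R₁-R₂)² + (G₁-G₂)² + (B₁-B₂)²]
d = √[(8-255)² + (121-13)² + (201-111)²]
d = √[61009 + 11664 + 8100]
d = √80773
d ≈ 284.21


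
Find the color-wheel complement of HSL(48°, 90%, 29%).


Complement = opposite side of color wheel = hue + 180°
H' = (48 + 180) mod 360 = 228°
S and L unchanged.
= HSL(228°, 90%, 29%)


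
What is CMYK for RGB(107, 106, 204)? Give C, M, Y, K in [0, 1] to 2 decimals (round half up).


R'=107/255≈0.4196, G'=106/255≈0.4157, B'=204/255≈0.8000
K = 1 - max(R',G',B') = 1 - 204/255 = 51/255 = 0.2 → 0.20
(1-R'-K)/(1-K) simplifies to (max-R)/max with max = 204:
C = (204-107)/204 = 97/204 = 0.47549… → 0.48
M = (204-106)/204 = 98/204 = 0.48039… → 0.48
Y = (204-204)/204 = 0/204 = 0 → 0.00
= CMYK(0.48, 0.48, 0.00, 0.20)


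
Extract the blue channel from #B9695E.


Color: #B9695E
R = B9 = 185
G = 69 = 105
B = 5E = 94
Blue = 94


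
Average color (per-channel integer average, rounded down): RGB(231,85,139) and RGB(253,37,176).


Midpoint: each channel = ⌊(C₁+C₂)/2⌋
R: ⌊(231+253)/2⌋ = 242
G: ⌊(85+37)/2⌋ = 61
B: ⌊(139+176)/2⌋ = 157
= RGB(242, 61, 157)


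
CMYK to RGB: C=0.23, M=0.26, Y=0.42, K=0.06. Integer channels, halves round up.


R = 255 × (1-C) × (1-K) = 255 × 0.77 × 0.94 = 184.569 → 185
G = 255 × (1-M) × (1-K) = 255 × 0.74 × 0.94 = 177.378 → 177
B = 255 × (1-Y) × (1-K) = 255 × 0.58 × 0.94 = 139.026 → 139
= RGB(185, 177, 139)


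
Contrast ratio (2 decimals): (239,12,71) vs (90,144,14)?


Linearize each sRGB channel c=v/255: c/12.92 if c ≤ 0.04045 else ((c+0.055)/1.055)^2.4
L = 0.2126×R_lin + 0.7152×G_lin + 0.0722×B_lin
Color 1 (239,12,71):
  R=239: 239/255≈0.9373 > 0.04045 → ((0.9373+0.055)/1.055)^2.4 ≈ 0.86316
  G=12: 12/255≈0.0471 > 0.04045 → ((0.0471+0.055)/1.055)^2.4 ≈ 0.00368
  B=71: 71/255≈0.2784 > 0.04045 → ((0.2784+0.055)/1.055)^2.4 ≈ 0.06301
  L1 = 0.2126×0.86316 + 0.7152×0.00368 + 0.0722×0.06301 ≈ 0.19069
Color 2 (90,144,14):
  R=90: 90/255≈0.3529 > 0.04045 → ((0.3529+0.055)/1.055)^2.4 ≈ 0.10224
  G=144: 144/255≈0.5647 > 0.04045 → ((0.5647+0.055)/1.055)^2.4 ≈ 0.27889
  B=14: 14/255≈0.0549 > 0.04045 → ((0.0549+0.055)/1.055)^2.4 ≈ 0.00439
  L2 = 0.2126×0.10224 + 0.7152×0.27889 + 0.0722×0.00439 ≈ 0.22152
Lighter = 0.22152, Darker = 0.19069
Ratio = (L_lighter + 0.05) / (L_darker + 0.05)
Ratio = (0.22152 + 0.05) / (0.19069 + 0.05) = 0.27152 / 0.24069 ≈ 1.1281
Ratio ≈ 1.13:1


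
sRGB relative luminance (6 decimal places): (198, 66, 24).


Linearize each channel (sRGB transfer function): c = v/255; c_lin = c/12.92 if c ≤ 0.04045, else ((c+0.055)/1.055)^2.4
  R: 198/255 ≈ 0.776471 > 0.04045 → ((0.776471+0.055)/1.055)^2.4 ≈ 0.564712
  G: 66/255 ≈ 0.258824 > 0.04045 → ((0.258824+0.055)/1.055)^2.4 ≈ 0.054480
  B: 24/255 ≈ 0.094118 > 0.04045 → ((0.094118+0.055)/1.055)^2.4 ≈ 0.009134
R_lin = 0.564712, G_lin = 0.054480, B_lin = 0.009134
L = 0.2126×R + 0.7152×G + 0.0722×B
L = 0.2126×0.564712 + 0.7152×0.054480 + 0.0722×0.009134
L ≈ 0.159681


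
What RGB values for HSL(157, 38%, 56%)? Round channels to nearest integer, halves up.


H=157°, S=0.38, L=0.56
C = (1-|2L-1|)×S = (1-|0.12|)×0.38 = 0.3344
H' = H/60 = 157/60 ≈ 2.6167; X = C×(1-|H' mod 2 - 1|) ≈ 0.2062
m = L - C/2 = 0.56 - 0.1672 = 0.3928
Sector ⌊H'⌋ = 2 → (R',G',B') = (0.0, 0.3344, ≈0.2062)
RGB = ((R'+m)×255, (G'+m)×255, (B'+m)×255) = (100.164, 185.436, 152.7484)
Round half up → RGB(100, 185, 153)


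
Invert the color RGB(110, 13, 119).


Invert: (255-R, 255-G, 255-B)
R: 255-110 = 145
G: 255-13 = 242
B: 255-119 = 136
= RGB(145, 242, 136)


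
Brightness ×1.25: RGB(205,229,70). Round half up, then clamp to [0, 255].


Multiply each channel by 1.25, round half up, clamp to [0, 255]
R: 205×1.25 = 256.25 → round → 256 → clamp → 255
G: 229×1.25 = 286.25 → round → 286 → clamp → 255
B: 70×1.25 = 87.5 → round → 88
= RGB(255, 255, 88)


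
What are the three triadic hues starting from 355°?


Triadic: equally spaced at 120° intervals
H1 = 355°
H2 = (355 + 120) mod 360 = 115°
H3 = (355 + 240) mod 360 = 235°
Triadic = 355°, 115°, 235°


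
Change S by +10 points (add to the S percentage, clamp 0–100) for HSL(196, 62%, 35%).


Original S = 62%
Adjustment = +10 percentage points
New S = 62 + (10) = 72
Clamp to [0, 100] → 72
= HSL(196°, 72%, 35%)


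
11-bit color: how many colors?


Colors = 2^bits = 2^11
= 2,048 colors


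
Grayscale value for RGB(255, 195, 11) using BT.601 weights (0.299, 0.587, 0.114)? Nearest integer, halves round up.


Gray = 0.299×R + 0.587×G + 0.114×B
Gray = 0.299×255 + 0.587×195 + 0.114×11
Gray = 76.245 + 114.465 + 1.254
Gray = 191.964 → round half up → 192
Gray = 192


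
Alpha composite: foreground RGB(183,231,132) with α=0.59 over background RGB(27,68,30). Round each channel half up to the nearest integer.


C = α×F + (1-α)×B, with 1-α = 0.41
R: 0.59×183 + 0.41×27 = 107.97 + 11.07 = 119.04 → 119
G: 0.59×231 + 0.41×68 = 136.29 + 27.88 = 164.17 → 164
B: 0.59×132 + 0.41×30 = 77.88 + 12.30 = 90.18 → 90
= RGB(119, 164, 90)


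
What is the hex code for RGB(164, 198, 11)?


R = 164 → A4 (hex)
G = 198 → C6 (hex)
B = 11 → 0B (hex)
Hex = #A4C60B


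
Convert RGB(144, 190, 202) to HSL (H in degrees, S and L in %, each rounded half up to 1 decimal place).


Normalize: R'=144/255≈0.5647, G'=190/255≈0.7451, B'=202/255≈0.7922
Max=202/255, Min=144/255, Δ=Max-Min=58/255
L = (Max+Min)/2 = (202+144)/510 = 346/510 = 0.67843… → L = 67.8%
L > 0.5 → S = Δ/(2-Max-Min) = 58/(510-202-144) = 58/164 = 0.35365… → S = 35.4%
(the 1/255 factors cancel in S and H, so raw channel differences can be used)
Max is B' → H = 60 × ((R-G)/Δ + 4) = 60 × ((144-190)/58 + 4)
  -46/58 + 4 = -0.7931… + 4 = 3.2068…
  H = 60 × 3.2068… = 192.413…° → H = 192.4°
= HSL(192.4°, 35.4%, 67.8%)


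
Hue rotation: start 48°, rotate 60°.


New hue = (H + rotation) mod 360
New hue = (48 + 60) mod 360
= 108 mod 360
= 108°


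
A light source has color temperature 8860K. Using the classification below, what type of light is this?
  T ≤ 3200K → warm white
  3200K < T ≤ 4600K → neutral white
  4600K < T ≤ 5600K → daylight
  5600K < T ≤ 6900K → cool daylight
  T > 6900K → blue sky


Temperature: 8860K
8860K > 6900K → blue sky
Classification: blue sky


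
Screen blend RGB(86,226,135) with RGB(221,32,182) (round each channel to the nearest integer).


Screen: C = 255 - (255-A)×(255-B)/255, rounded to nearest integer
R: 255 - (255-86)×(255-221)/255 = 255 - 5746/255 ≈ 255 - 22.533 = 232.467 → 232
G: 255 - (255-226)×(255-32)/255 = 255 - 6467/255 ≈ 255 - 25.361 = 229.639 → 230
B: 255 - (255-135)×(255-182)/255 = 255 - 8760/255 ≈ 255 - 34.353 = 220.647 → 221
= RGB(232, 230, 221)


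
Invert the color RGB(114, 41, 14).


Invert: (255-R, 255-G, 255-B)
R: 255-114 = 141
G: 255-41 = 214
B: 255-14 = 241
= RGB(141, 214, 241)


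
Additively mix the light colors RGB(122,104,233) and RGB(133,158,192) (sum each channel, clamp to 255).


Additive: each channel = min(255, C₁+C₂)
R: 122+133 = 255 → 255
G: 104+158 = 262 → 255
B: 233+192 = 425 → 255
= RGB(255, 255, 255)


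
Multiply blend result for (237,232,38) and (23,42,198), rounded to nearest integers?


Multiply: C = A×B/255, rounded to nearest integer
R: 237×23/255 = 5451/255 ≈ 21.376 → 21
G: 232×42/255 = 9744/255 ≈ 38.212 → 38
B: 38×198/255 = 7524/255 ≈ 29.506 → 30
= RGB(21, 38, 30)


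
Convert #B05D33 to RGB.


B0 → 176 (R)
5D → 93 (G)
33 → 51 (B)
= RGB(176, 93, 51)


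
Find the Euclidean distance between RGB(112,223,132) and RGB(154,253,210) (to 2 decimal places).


d = √[(R₁-R₂)² + (G₁-G₂)² + (B₁-B₂)²]
d = √[(112-154)² + (223-253)² + (132-210)²]
d = √[1764 + 900 + 6084]
d = √8748
d ≈ 93.53


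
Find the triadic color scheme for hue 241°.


Triadic: equally spaced at 120° intervals
H1 = 241°
H2 = (241 + 120) mod 360 = 1°
H3 = (241 + 240) mod 360 = 121°
Triadic = 241°, 1°, 121°


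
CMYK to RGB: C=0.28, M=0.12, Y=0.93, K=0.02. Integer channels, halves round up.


R = 255 × (1-C) × (1-K) = 255 × 0.72 × 0.98 = 179.928 → 180
G = 255 × (1-M) × (1-K) = 255 × 0.88 × 0.98 = 219.912 → 220
B = 255 × (1-Y) × (1-K) = 255 × 0.07 × 0.98 = 17.493 → 17
= RGB(180, 220, 17)


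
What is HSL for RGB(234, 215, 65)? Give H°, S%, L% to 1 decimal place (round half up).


Normalize: R'=234/255≈0.9176, G'=215/255≈0.8431, B'=65/255≈0.2549
Max=234/255, Min=65/255, Δ=Max-Min=169/255
L = (Max+Min)/2 = (234+65)/510 = 299/510 = 0.58627… → L = 58.6%
L > 0.5 → S = Δ/(2-Max-Min) = 169/(510-234-65) = 169/211 = 0.80094… → S = 80.1%
(the 1/255 factors cancel in S and H, so raw channel differences can be used)
Max is R' → H = 60 × (((G-B)/Δ) mod 6) = 60 × (((215-65)/169) mod 6)
  150/169 = 0.8875…
  H = 60 × 0.8875… = 53.254…° → H = 53.3°
= HSL(53.3°, 80.1%, 58.6%)


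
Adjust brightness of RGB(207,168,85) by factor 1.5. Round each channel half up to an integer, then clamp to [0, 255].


Multiply each channel by 1.5, round half up, clamp to [0, 255]
R: 207×1.5 = 310.5 → round → 311 → clamp → 255
G: 168×1.5 = 252
B: 85×1.5 = 127.5 → round → 128
= RGB(255, 252, 128)


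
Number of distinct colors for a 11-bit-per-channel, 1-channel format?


Total bits = 11 bits/channel × 1 channels = 11 bits
Distinct colors = 2^11
= 2,048 colors


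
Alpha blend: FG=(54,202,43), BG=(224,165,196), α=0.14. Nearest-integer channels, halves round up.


C = α×F + (1-α)×B, with 1-α = 0.86
R: 0.14×54 + 0.86×224 = 7.56 + 192.64 = 200.20 → 200
G: 0.14×202 + 0.86×165 = 28.28 + 141.90 = 170.18 → 170
B: 0.14×43 + 0.86×196 = 6.02 + 168.56 = 174.58 → 175
= RGB(200, 170, 175)


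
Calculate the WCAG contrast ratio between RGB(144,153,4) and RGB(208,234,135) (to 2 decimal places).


Linearize each sRGB channel c=v/255: c/12.92 if c ≤ 0.04045 else ((c+0.055)/1.055)^2.4
L = 0.2126×R_lin + 0.7152×G_lin + 0.0722×B_lin
Color 1 (144,153,4):
  R=144: 144/255≈0.5647 > 0.04045 → ((0.5647+0.055)/1.055)^2.4 ≈ 0.27889
  G=153: 153/255≈0.6000 > 0.04045 → ((0.6000+0.055)/1.055)^2.4 ≈ 0.31855
  B=4: 4/255≈0.0157 ≤ 0.04045 → 0.0157/12.92 ≈ 0.00121
  L1 = 0.2126×0.27889 + 0.7152×0.31855 + 0.0722×0.00121 ≈ 0.28721
Color 2 (208,234,135):
  R=208: 208/255≈0.8157 > 0.04045 → ((0.8157+0.055)/1.055)^2.4 ≈ 0.63076
  G=234: 234/255≈0.9176 > 0.04045 → ((0.9176+0.055)/1.055)^2.4 ≈ 0.82279
  B=135: 135/255≈0.5294 > 0.04045 → ((0.5294+0.055)/1.055)^2.4 ≈ 0.24228
  L2 = 0.2126×0.63076 + 0.7152×0.82279 + 0.0722×0.24228 ≈ 0.74005
Lighter = 0.74005, Darker = 0.28721
Ratio = (L_lighter + 0.05) / (L_darker + 0.05)
Ratio = (0.74005 + 0.05) / (0.28721 + 0.05) = 0.79005 / 0.33721 ≈ 2.3429
Ratio ≈ 2.34:1


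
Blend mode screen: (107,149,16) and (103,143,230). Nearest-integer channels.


Screen: C = 255 - (255-A)×(255-B)/255, rounded to nearest integer
R: 255 - (255-107)×(255-103)/255 = 255 - 22496/255 ≈ 255 - 88.220 = 166.780 → 167
G: 255 - (255-149)×(255-143)/255 = 255 - 11872/255 ≈ 255 - 46.557 = 208.443 → 208
B: 255 - (255-16)×(255-230)/255 = 255 - 5975/255 ≈ 255 - 23.431 = 231.569 → 232
= RGB(167, 208, 232)


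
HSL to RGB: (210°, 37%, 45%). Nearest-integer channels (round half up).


H=210°, S=0.37, L=0.45
C = (1-|2L-1|)×S = (1-|-0.10|)×0.37 = 0.333
H' = H/60 = 210/60 ≈ 3.5000; X = C×(1-|H' mod 2 - 1|) = 0.1665
m = L - C/2 = 0.45 - 0.1665 = 0.2835
Sector ⌊H'⌋ = 3 → (R',G',B') = (0.0, 0.1665, 0.333)
RGB = ((R'+m)×255, (G'+m)×255, (B'+m)×255) = (72.2925, 114.75, 157.2075)
Round half up → RGB(72, 115, 157)


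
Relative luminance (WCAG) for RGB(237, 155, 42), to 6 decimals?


Linearize each channel (sRGB transfer function): c = v/255; c_lin = c/12.92 if c ≤ 0.04045, else ((c+0.055)/1.055)^2.4
  R: 237/255 ≈ 0.929412 > 0.04045 → ((0.929412+0.055)/1.055)^2.4 ≈ 0.846873
  G: 155/255 ≈ 0.607843 > 0.04045 → ((0.607843+0.055)/1.055)^2.4 ≈ 0.327778
  B: 42/255 ≈ 0.164706 > 0.04045 → ((0.164706+0.055)/1.055)^2.4 ≈ 0.023153
R_lin = 0.846873, G_lin = 0.327778, B_lin = 0.023153
L = 0.2126×R + 0.7152×G + 0.0722×B
L = 0.2126×0.846873 + 0.7152×0.327778 + 0.0722×0.023153
L ≈ 0.416144


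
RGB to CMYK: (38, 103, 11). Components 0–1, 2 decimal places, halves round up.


R'=38/255≈0.1490, G'=103/255≈0.4039, B'=11/255≈0.0431
K = 1 - max(R',G',B') = 1 - 103/255 = 152/255 = 0.59607… → 0.60
(1-R'-K)/(1-K) simplifies to (max-R)/max with max = 103:
C = (103-38)/103 = 65/103 = 0.63106… → 0.63
M = (103-103)/103 = 0/103 = 0 → 0.00
Y = (103-11)/103 = 92/103 = 0.89320… → 0.89
= CMYK(0.63, 0.00, 0.89, 0.60)


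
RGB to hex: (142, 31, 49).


R = 142 → 8E (hex)
G = 31 → 1F (hex)
B = 49 → 31 (hex)
Hex = #8E1F31


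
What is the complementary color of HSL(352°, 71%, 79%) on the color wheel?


Complement = opposite side of color wheel = hue + 180°
H' = (352 + 180) mod 360 = 172°
S and L unchanged.
= HSL(172°, 71%, 79%)


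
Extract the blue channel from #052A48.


Color: #052A48
R = 05 = 5
G = 2A = 42
B = 48 = 72
Blue = 72


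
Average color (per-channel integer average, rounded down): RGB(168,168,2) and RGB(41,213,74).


Midpoint: each channel = ⌊(C₁+C₂)/2⌋
R: ⌊(168+41)/2⌋ = 104
G: ⌊(168+213)/2⌋ = 190
B: ⌊(2+74)/2⌋ = 38
= RGB(104, 190, 38)


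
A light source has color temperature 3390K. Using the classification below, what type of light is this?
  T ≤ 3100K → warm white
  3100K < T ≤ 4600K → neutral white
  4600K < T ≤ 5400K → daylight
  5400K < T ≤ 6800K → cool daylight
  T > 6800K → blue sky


Temperature: 3390K
3100K < 3390K ≤ 4600K → neutral white
Classification: neutral white


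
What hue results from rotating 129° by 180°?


New hue = (H + rotation) mod 360
New hue = (129 + 180) mod 360
= 309 mod 360
= 309°


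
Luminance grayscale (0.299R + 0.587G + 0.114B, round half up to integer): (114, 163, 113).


Gray = 0.299×R + 0.587×G + 0.114×B
Gray = 0.299×114 + 0.587×163 + 0.114×113
Gray = 34.086 + 95.681 + 12.882
Gray = 142.649 → round half up → 143
Gray = 143


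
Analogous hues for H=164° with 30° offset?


Base hue: 164°
Left analog: (164 - 30) mod 360 = 134°
Right analog: (164 + 30) mod 360 = 194°
Analogous hues = 134° and 194°


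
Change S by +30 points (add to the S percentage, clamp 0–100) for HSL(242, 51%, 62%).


Original S = 51%
Adjustment = +30 percentage points
New S = 51 + (30) = 81
Clamp to [0, 100] → 81
= HSL(242°, 81%, 62%)


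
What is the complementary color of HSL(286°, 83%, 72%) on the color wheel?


Complement = opposite side of color wheel = hue + 180°
H' = (286 + 180) mod 360 = 106°
S and L unchanged.
= HSL(106°, 83%, 72%)


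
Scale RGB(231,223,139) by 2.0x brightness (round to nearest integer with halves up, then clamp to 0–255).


Multiply each channel by 2.0, round half up, clamp to [0, 255]
R: 231×2.0 = 462 → clamp → 255
G: 223×2.0 = 446 → clamp → 255
B: 139×2.0 = 278 → clamp → 255
= RGB(255, 255, 255)


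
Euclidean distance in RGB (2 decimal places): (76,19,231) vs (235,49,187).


d = √[(R₁-R₂)² + (G₁-G₂)² + (B₁-B₂)²]
d = √[(76-235)² + (19-49)² + (231-187)²]
d = √[25281 + 900 + 1936]
d = √28117
d ≈ 167.68


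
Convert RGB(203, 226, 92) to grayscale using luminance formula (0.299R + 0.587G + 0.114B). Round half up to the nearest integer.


Gray = 0.299×R + 0.587×G + 0.114×B
Gray = 0.299×203 + 0.587×226 + 0.114×92
Gray = 60.697 + 132.662 + 10.488
Gray = 203.847 → round half up → 204
Gray = 204


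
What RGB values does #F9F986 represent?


F9 → 249 (R)
F9 → 249 (G)
86 → 134 (B)
= RGB(249, 249, 134)


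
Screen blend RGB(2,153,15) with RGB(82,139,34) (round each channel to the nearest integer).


Screen: C = 255 - (255-A)×(255-B)/255, rounded to nearest integer
R: 255 - (255-2)×(255-82)/255 = 255 - 43769/255 ≈ 255 - 171.643 = 83.357 → 83
G: 255 - (255-153)×(255-139)/255 = 255 - 11832/255 ≈ 255 - 46.400 = 208.600 → 209
B: 255 - (255-15)×(255-34)/255 = 255 - 53040/255 ≈ 255 - 208.000 = 47.000 → 47
= RGB(83, 209, 47)


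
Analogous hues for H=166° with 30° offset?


Base hue: 166°
Left analog: (166 - 30) mod 360 = 136°
Right analog: (166 + 30) mod 360 = 196°
Analogous hues = 136° and 196°


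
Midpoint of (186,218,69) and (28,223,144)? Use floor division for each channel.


Midpoint: each channel = ⌊(C₁+C₂)/2⌋
R: ⌊(186+28)/2⌋ = 107
G: ⌊(218+223)/2⌋ = 220
B: ⌊(69+144)/2⌋ = 106
= RGB(107, 220, 106)


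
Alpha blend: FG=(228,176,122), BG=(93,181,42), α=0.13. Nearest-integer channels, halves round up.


C = α×F + (1-α)×B, with 1-α = 0.87
R: 0.13×228 + 0.87×93 = 29.64 + 80.91 = 110.55 → 111
G: 0.13×176 + 0.87×181 = 22.88 + 157.47 = 180.35 → 180
B: 0.13×122 + 0.87×42 = 15.86 + 36.54 = 52.40 → 52
= RGB(111, 180, 52)


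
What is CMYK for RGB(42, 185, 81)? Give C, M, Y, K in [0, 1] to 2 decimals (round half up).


R'=42/255≈0.1647, G'=185/255≈0.7255, B'=81/255≈0.3176
K = 1 - max(R',G',B') = 1 - 185/255 = 70/255 = 0.27450… → 0.27
(1-R'-K)/(1-K) simplifies to (max-R)/max with max = 185:
C = (185-42)/185 = 143/185 = 0.77297… → 0.77
M = (185-185)/185 = 0/185 = 0 → 0.00
Y = (185-81)/185 = 104/185 = 0.56216… → 0.56
= CMYK(0.77, 0.00, 0.56, 0.27)


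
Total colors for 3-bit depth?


Colors = 2^bits = 2^3
= 8 colors


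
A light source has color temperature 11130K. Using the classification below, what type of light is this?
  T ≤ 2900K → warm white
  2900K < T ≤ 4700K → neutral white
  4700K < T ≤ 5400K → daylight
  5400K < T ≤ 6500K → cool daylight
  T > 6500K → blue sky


Temperature: 11130K
11130K > 6500K → blue sky
Classification: blue sky


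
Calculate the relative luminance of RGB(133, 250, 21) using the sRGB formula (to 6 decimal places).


Linearize each channel (sRGB transfer function): c = v/255; c_lin = c/12.92 if c ≤ 0.04045, else ((c+0.055)/1.055)^2.4
  R: 133/255 ≈ 0.521569 > 0.04045 → ((0.521569+0.055)/1.055)^2.4 ≈ 0.234551
  G: 250/255 ≈ 0.980392 > 0.04045 → ((0.980392+0.055)/1.055)^2.4 ≈ 0.955973
  B: 21/255 ≈ 0.082353 > 0.04045 → ((0.082353+0.055)/1.055)^2.4 ≈ 0.007499
R_lin = 0.234551, G_lin = 0.955973, B_lin = 0.007499
L = 0.2126×R + 0.7152×G + 0.0722×B
L = 0.2126×0.234551 + 0.7152×0.955973 + 0.0722×0.007499
L ≈ 0.734119


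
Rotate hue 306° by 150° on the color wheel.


New hue = (H + rotation) mod 360
New hue = (306 + 150) mod 360
= 456 mod 360
= 96°


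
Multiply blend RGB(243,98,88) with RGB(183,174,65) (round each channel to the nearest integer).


Multiply: C = A×B/255, rounded to nearest integer
R: 243×183/255 = 44469/255 ≈ 174.388 → 174
G: 98×174/255 = 17052/255 ≈ 66.871 → 67
B: 88×65/255 = 5720/255 ≈ 22.431 → 22
= RGB(174, 67, 22)


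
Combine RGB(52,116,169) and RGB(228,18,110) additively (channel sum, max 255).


Additive: each channel = min(255, C₁+C₂)
R: 52+228 = 280 → 255
G: 116+18 = 134 → 134
B: 169+110 = 279 → 255
= RGB(255, 134, 255)


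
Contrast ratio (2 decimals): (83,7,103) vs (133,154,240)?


Linearize each sRGB channel c=v/255: c/12.92 if c ≤ 0.04045 else ((c+0.055)/1.055)^2.4
L = 0.2126×R_lin + 0.7152×G_lin + 0.0722×B_lin
Color 1 (83,7,103):
  R=83: 83/255≈0.3255 > 0.04045 → ((0.3255+0.055)/1.055)^2.4 ≈ 0.08650
  G=7: 7/255≈0.0275 ≤ 0.04045 → 0.0275/12.92 ≈ 0.00212
  B=103: 103/255≈0.4039 > 0.04045 → ((0.4039+0.055)/1.055)^2.4 ≈ 0.13563
  L1 = 0.2126×0.08650 + 0.7152×0.00212 + 0.0722×0.13563 ≈ 0.02970
Color 2 (133,154,240):
  R=133: 133/255≈0.5216 > 0.04045 → ((0.5216+0.055)/1.055)^2.4 ≈ 0.23455
  G=154: 154/255≈0.6039 > 0.04045 → ((0.6039+0.055)/1.055)^2.4 ≈ 0.32314
  B=240: 240/255≈0.9412 > 0.04045 → ((0.9412+0.055)/1.055)^2.4 ≈ 0.87137
  L2 = 0.2126×0.23455 + 0.7152×0.32314 + 0.0722×0.87137 ≈ 0.34389
Lighter = 0.34389, Darker = 0.02970
Ratio = (L_lighter + 0.05) / (L_darker + 0.05)
Ratio = (0.34389 + 0.05) / (0.02970 + 0.05) = 0.39389 / 0.07970 ≈ 4.9420
Ratio ≈ 4.94:1


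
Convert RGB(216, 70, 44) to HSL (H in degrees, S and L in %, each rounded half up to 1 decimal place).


Normalize: R'=216/255≈0.8471, G'=70/255≈0.2745, B'=44/255≈0.1725
Max=216/255, Min=44/255, Δ=Max-Min=172/255
L = (Max+Min)/2 = (216+44)/510 = 260/510 = 0.50980… → L = 51.0%
L > 0.5 → S = Δ/(2-Max-Min) = 172/(510-216-44) = 172/250 = 0.688 → S = 68.8%
(the 1/255 factors cancel in S and H, so raw channel differences can be used)
Max is R' → H = 60 × (((G-B)/Δ) mod 6) = 60 × (((70-44)/172) mod 6)
  26/172 = 0.1511…
  H = 60 × 0.1511… = 9.069…° → H = 9.1°
= HSL(9.1°, 68.8%, 51.0%)


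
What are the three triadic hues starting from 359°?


Triadic: equally spaced at 120° intervals
H1 = 359°
H2 = (359 + 120) mod 360 = 119°
H3 = (359 + 240) mod 360 = 239°
Triadic = 359°, 119°, 239°


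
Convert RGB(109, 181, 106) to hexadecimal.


R = 109 → 6D (hex)
G = 181 → B5 (hex)
B = 106 → 6A (hex)
Hex = #6DB56A


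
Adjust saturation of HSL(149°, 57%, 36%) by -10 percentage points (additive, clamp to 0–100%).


Original S = 57%
Adjustment = -10 percentage points
New S = 57 + (-10) = 47
Clamp to [0, 100] → 47
= HSL(149°, 47%, 36%)


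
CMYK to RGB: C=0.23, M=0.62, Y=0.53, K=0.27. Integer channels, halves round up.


R = 255 × (1-C) × (1-K) = 255 × 0.77 × 0.73 = 143.3355 → 143
G = 255 × (1-M) × (1-K) = 255 × 0.38 × 0.73 = 70.737 → 71
B = 255 × (1-Y) × (1-K) = 255 × 0.47 × 0.73 = 87.4905 → 87
= RGB(143, 71, 87)


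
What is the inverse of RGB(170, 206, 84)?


Invert: (255-R, 255-G, 255-B)
R: 255-170 = 85
G: 255-206 = 49
B: 255-84 = 171
= RGB(85, 49, 171)


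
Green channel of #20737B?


Color: #20737B
R = 20 = 32
G = 73 = 115
B = 7B = 123
Green = 115


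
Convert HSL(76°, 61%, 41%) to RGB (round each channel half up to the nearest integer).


H=76°, S=0.61, L=0.41
C = (1-|2L-1|)×S = (1-|-0.18|)×0.61 = 0.5002
H' = H/60 = 76/60 ≈ 1.2667; X = C×(1-|H' mod 2 - 1|) ≈ 0.3668
m = L - C/2 = 0.41 - 0.2501 = 0.1599
Sector ⌊H'⌋ = 1 → (R',G',B') = (≈0.3668, 0.5002, 0.0)
RGB = ((R'+m)×255, (G'+m)×255, (B'+m)×255) = (134.3119, 168.3255, 40.7745)
Round half up → RGB(134, 168, 41)


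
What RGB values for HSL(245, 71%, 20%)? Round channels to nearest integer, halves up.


H=245°, S=0.71, L=0.20
C = (1-|2L-1|)×S = (1-|-0.60|)×0.71 = 0.284
H' = H/60 = 245/60 ≈ 4.0833; X = C×(1-|H' mod 2 - 1|) ≈ 0.0237
m = L - C/2 = 0.20 - 0.142 = 0.058
Sector ⌊H'⌋ = 4 → (R',G',B') = (≈0.0237, 0.0, 0.284)
RGB = ((R'+m)×255, (G'+m)×255, (B'+m)×255) = (20.825, 14.79, 87.21)
Round half up → RGB(21, 15, 87)
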